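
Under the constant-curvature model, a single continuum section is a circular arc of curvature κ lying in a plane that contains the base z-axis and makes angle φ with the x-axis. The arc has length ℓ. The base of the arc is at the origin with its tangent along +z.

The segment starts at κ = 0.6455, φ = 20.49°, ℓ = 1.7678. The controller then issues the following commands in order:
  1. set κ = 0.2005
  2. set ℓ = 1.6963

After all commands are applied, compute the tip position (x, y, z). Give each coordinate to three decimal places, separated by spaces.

initial: κ=0.6455, φ=20.49°, ℓ=1.7678
cmd 1: set κ=0.2005 → (κ,φ,ℓ)=(0.2005,20.49°,1.7678) → tip=(0.2904,0.1085,1.7310)
cmd 2: set ℓ=1.6963 → (κ,φ,ℓ)=(0.2005,20.49°,1.6963) → tip=(0.2676,0.1000,1.6638)

0.268 0.100 1.664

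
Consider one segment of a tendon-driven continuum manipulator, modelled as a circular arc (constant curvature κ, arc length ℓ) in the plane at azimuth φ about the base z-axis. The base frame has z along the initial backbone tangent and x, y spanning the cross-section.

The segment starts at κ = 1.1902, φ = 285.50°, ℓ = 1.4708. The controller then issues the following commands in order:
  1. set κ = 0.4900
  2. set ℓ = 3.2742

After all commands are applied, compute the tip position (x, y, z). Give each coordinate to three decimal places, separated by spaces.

initial: κ=1.1902, φ=285.50°, ℓ=1.4708
cmd 1: set κ=0.4900 → (κ,φ,ℓ)=(0.4900,285.50°,1.4708) → tip=(0.1356,-0.4890,1.3467)
cmd 2: set ℓ=3.2742 → (κ,φ,ℓ)=(0.4900,285.50°,3.2742) → tip=(0.5637,-2.0326,2.0397)

0.564 -2.033 2.040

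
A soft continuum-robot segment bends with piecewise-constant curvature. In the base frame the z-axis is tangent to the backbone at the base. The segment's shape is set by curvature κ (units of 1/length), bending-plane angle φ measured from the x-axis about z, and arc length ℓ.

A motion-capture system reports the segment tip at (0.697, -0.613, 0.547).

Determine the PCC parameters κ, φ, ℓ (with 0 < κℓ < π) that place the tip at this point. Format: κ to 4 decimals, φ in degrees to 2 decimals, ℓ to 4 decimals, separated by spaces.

ρ = √(x²+y²) = √(0.697² + -0.613²) = 0.92821
φ = atan2(y, x) mod 360° = atan2(-0.613, 0.697) = 318.6689°
|p|² = ρ² + z² = 0.92821² + 0.547² = 1.16079
κ = 2ρ / |p|² = 2×0.92821 / 1.16079 = 1.59928
θ = 2·atan2(ρ, z) = 2·atan2(0.92821, 0.547) = 2.07656 rad
ℓ = θ/κ = 2.07656/1.59928 = 1.29843

1.5993 318.67 1.2984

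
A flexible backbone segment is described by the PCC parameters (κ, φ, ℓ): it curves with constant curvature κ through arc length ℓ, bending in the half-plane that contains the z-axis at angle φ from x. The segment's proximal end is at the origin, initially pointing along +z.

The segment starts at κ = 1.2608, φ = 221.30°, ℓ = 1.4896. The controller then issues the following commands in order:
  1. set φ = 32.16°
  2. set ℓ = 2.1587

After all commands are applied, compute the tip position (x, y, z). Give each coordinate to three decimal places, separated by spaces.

1.285 0.808 0.323

initial: κ=1.2608, φ=221.30°, ℓ=1.4896
cmd 1: set φ=32.16° → (κ,φ,ℓ)=(1.2608,32.16°,1.4896) → tip=(0.8745,0.5499,0.7560)
cmd 2: set ℓ=2.1587 → (κ,φ,ℓ)=(1.2608,32.16°,2.1587) → tip=(1.2846,0.8077,0.3233)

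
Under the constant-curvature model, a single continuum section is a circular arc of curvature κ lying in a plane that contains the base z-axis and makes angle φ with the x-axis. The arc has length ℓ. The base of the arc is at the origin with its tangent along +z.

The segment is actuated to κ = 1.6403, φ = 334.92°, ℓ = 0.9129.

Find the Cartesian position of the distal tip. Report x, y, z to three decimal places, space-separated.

θ = κ·ℓ = 1.6403 × 0.9129 = 1.49743 rad
ρ = (1 − cos θ)/κ = (1 − 0.07330)/1.6403 = 0.56496
z = sin θ / κ = 0.99731/1.6403 = 0.60800
x = ρ cos φ = 0.56496 × cos(334.92°) = 0.51169
y = ρ sin φ = 0.56496 × sin(334.92°) = -0.23948

0.512 -0.239 0.608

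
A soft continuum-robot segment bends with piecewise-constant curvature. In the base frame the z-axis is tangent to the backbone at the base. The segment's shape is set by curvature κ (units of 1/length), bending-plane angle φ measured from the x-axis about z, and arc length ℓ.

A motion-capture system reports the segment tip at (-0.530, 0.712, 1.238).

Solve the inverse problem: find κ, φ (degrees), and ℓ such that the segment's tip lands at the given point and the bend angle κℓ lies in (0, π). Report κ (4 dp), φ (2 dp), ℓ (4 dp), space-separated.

0.7650 126.66 1.6262

ρ = √(x²+y²) = √(-0.530² + 0.712²) = 0.88761
φ = atan2(y, x) mod 360° = atan2(0.712, -0.530) = 126.6633°
|p|² = ρ² + z² = 0.88761² + 1.238² = 2.32049
κ = 2ρ / |p|² = 2×0.88761 / 2.32049 = 0.76502
θ = 2·atan2(ρ, z) = 2·atan2(0.88761, 1.238) = 1.24405 rad
ℓ = θ/κ = 1.24405/0.76502 = 1.62617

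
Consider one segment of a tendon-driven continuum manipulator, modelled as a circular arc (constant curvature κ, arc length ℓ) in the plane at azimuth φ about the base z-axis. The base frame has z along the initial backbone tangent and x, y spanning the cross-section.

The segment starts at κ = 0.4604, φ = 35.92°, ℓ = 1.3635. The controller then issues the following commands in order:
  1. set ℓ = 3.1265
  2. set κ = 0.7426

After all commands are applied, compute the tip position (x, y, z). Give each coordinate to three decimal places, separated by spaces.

initial: κ=0.4604, φ=35.92°, ℓ=1.3635
cmd 1: set ℓ=3.1265 → (κ,φ,ℓ)=(0.4604,35.92°,3.1265) → tip=(1.5286,1.1073,2.1533)
cmd 2: set κ=0.7426 → (κ,φ,ℓ)=(0.7426,35.92°,3.1265) → tip=(1.8347,1.3290,0.9844)

1.835 1.329 0.984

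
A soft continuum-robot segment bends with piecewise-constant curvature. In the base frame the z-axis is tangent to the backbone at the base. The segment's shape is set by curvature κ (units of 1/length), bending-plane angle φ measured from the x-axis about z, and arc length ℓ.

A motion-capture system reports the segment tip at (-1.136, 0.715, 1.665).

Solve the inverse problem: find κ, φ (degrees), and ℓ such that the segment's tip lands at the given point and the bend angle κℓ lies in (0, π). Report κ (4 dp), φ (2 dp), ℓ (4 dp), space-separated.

0.5869 147.81 2.3120

ρ = √(x²+y²) = √(-1.136² + 0.715²) = 1.34228
φ = atan2(y, x) mod 360° = atan2(0.715, -1.136) = 147.8136°
|p|² = ρ² + z² = 1.34228² + 1.665² = 4.57395
κ = 2ρ / |p|² = 2×1.34228 / 4.57395 = 0.58693
θ = 2·atan2(ρ, z) = 2·atan2(1.34228, 1.665) = 1.35699 rad
ℓ = θ/κ = 1.35699/0.58693 = 2.31203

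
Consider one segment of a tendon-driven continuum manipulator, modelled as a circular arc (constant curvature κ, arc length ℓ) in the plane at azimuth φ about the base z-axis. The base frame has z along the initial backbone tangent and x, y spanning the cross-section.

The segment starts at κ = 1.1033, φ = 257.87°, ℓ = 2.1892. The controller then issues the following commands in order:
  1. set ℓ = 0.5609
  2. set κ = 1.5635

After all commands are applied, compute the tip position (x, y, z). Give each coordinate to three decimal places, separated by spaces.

initial: κ=1.1033, φ=257.87°, ℓ=2.1892
cmd 1: set ℓ=0.5609 → (κ,φ,ℓ)=(1.1033,257.87°,0.5609) → tip=(-0.0353,-0.1643,0.5258)
cmd 2: set κ=1.5635 → (κ,φ,ℓ)=(1.5635,257.87°,0.5609) → tip=(-0.0485,-0.2254,0.4917)

-0.048 -0.225 0.492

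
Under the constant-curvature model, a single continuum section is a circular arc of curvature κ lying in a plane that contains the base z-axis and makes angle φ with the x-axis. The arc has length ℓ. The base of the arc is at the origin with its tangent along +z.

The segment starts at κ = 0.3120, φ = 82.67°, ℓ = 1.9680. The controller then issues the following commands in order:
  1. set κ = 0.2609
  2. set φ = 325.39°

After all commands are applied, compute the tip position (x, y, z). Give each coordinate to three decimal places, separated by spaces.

0.407 -0.281 1.883

initial: κ=0.3120, φ=82.67°, ℓ=1.9680
cmd 1: set κ=0.2609 → (κ,φ,ℓ)=(0.2609,82.67°,1.9680) → tip=(0.0631,0.4902,1.8827)
cmd 2: set φ=325.39° → (κ,φ,ℓ)=(0.2609,325.39°,1.9680) → tip=(0.4068,-0.2807,1.8827)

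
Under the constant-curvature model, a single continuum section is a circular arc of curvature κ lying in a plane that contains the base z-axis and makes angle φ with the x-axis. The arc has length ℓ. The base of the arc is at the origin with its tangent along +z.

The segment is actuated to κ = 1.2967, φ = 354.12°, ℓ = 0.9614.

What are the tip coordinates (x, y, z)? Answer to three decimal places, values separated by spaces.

θ = κ·ℓ = 1.2967 × 0.9614 = 1.24665 rad
ρ = (1 − cos θ)/κ = (1 − 0.31850)/1.2967 = 0.52556
z = sin θ / κ = 0.94792/1.2967 = 0.73103
x = ρ cos φ = 0.52556 × cos(354.12°) = 0.52280
y = ρ sin φ = 0.52556 × sin(354.12°) = -0.05384

0.523 -0.054 0.731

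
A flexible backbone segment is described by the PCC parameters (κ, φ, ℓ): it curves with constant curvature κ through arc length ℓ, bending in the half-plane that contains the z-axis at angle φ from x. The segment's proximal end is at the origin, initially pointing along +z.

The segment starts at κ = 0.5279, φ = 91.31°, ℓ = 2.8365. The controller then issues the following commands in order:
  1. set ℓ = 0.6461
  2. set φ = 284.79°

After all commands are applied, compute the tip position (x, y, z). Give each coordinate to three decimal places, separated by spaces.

initial: κ=0.5279, φ=91.31°, ℓ=2.8365
cmd 1: set ℓ=0.6461 → (κ,φ,ℓ)=(0.5279,91.31°,0.6461) → tip=(-0.0025,0.1091,0.6336)
cmd 2: set φ=284.79° → (κ,φ,ℓ)=(0.5279,284.79°,0.6461) → tip=(0.0279,-0.1055,0.6336)

0.028 -0.106 0.634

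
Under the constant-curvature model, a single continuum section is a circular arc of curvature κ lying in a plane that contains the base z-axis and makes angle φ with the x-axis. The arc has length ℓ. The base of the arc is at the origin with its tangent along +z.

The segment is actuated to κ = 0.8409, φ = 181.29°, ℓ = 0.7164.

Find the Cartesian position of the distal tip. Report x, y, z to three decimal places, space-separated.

θ = κ·ℓ = 0.8409 × 0.7164 = 0.60242 rad
ρ = (1 − cos θ)/κ = (1 − 0.82397)/0.8409 = 0.20934
z = sin θ / κ = 0.56664/0.8409 = 0.67385
x = ρ cos φ = 0.20934 × cos(181.29°) = -0.20929
y = ρ sin φ = 0.20934 × sin(181.29°) = -0.00471

-0.209 -0.005 0.674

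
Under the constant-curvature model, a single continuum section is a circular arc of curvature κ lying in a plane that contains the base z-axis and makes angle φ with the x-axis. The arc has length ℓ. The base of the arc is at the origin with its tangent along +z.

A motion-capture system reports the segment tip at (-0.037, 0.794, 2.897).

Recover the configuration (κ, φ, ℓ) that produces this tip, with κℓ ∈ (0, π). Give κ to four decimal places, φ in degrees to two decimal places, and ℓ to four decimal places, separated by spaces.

ρ = √(x²+y²) = √(-0.037² + 0.794²) = 0.79486
φ = atan2(y, x) mod 360° = atan2(0.794, -0.037) = 92.6680°
|p|² = ρ² + z² = 0.79486² + 2.897² = 9.02441
κ = 2ρ / |p|² = 2×0.79486 / 9.02441 = 0.17616
θ = 2·atan2(ρ, z) = 2·atan2(0.79486, 2.897) = 0.53557 rad
ℓ = θ/κ = 0.53557/0.17616 = 3.04027

0.1762 92.67 3.0403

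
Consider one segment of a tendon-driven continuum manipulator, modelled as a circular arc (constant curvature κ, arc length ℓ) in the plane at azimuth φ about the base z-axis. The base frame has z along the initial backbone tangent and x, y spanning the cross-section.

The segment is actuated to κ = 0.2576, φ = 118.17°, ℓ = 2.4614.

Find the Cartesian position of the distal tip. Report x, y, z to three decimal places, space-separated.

θ = κ·ℓ = 0.2576 × 2.4614 = 0.63406 rad
ρ = (1 − cos θ)/κ = (1 − 0.80563)/0.2576 = 0.75454
z = sin θ / κ = 0.59242/0.2576 = 2.29976
x = ρ cos φ = 0.75454 × cos(118.17°) = -0.35621
y = ρ sin φ = 0.75454 × sin(118.17°) = 0.66516

-0.356 0.665 2.300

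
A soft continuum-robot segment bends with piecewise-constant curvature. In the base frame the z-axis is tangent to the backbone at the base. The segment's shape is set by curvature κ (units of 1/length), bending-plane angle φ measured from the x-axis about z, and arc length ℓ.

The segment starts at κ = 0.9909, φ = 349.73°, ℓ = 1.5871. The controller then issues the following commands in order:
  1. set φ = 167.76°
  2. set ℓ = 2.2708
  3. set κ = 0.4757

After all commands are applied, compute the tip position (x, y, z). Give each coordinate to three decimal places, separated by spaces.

-1.086 0.236 1.854

initial: κ=0.9909, φ=349.73°, ℓ=1.5871
cmd 1: set φ=167.76° → (κ,φ,ℓ)=(0.9909,167.76°,1.5871) → tip=(-0.9881,0.2144,1.0092)
cmd 2: set ℓ=2.2708 → (κ,φ,ℓ)=(0.9909,167.76°,2.2708) → tip=(-1.6059,0.3484,0.7851)
cmd 3: set κ=0.4757 → (κ,φ,ℓ)=(0.4757,167.76°,2.2708) → tip=(-1.0865,0.2357,1.8542)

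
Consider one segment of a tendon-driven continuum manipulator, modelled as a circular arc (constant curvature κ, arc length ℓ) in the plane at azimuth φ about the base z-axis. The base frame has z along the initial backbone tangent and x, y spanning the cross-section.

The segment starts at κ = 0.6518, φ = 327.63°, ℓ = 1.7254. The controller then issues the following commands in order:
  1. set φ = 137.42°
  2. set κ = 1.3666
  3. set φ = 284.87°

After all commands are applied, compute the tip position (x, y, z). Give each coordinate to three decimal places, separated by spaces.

0.321 -1.208 0.517

initial: κ=0.6518, φ=327.63°, ℓ=1.7254
cmd 1: set φ=137.42° → (κ,φ,ℓ)=(0.6518,137.42°,1.7254) → tip=(-0.6422,0.5901,1.3840)
cmd 2: set κ=1.3666 → (κ,φ,ℓ)=(1.3666,137.42°,1.7254) → tip=(-0.9205,0.8458,0.5165)
cmd 3: set φ=284.87° → (κ,φ,ℓ)=(1.3666,284.87°,1.7254) → tip=(0.3208,-1.2082,0.5165)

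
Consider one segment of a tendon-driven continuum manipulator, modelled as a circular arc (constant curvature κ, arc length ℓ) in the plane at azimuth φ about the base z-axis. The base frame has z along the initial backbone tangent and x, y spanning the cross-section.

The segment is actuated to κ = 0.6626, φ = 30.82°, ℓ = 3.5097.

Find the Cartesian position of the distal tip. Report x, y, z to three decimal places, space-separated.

θ = κ·ℓ = 0.6626 × 3.5097 = 2.32553 rad
ρ = (1 − cos θ)/κ = (1 − -0.68509)/0.6626 = 2.54315
z = sin θ / κ = 0.72846/0.6626 = 1.09939
x = ρ cos φ = 2.54315 × cos(30.82°) = 2.18401
y = ρ sin φ = 2.54315 × sin(30.82°) = 1.30297

2.184 1.303 1.099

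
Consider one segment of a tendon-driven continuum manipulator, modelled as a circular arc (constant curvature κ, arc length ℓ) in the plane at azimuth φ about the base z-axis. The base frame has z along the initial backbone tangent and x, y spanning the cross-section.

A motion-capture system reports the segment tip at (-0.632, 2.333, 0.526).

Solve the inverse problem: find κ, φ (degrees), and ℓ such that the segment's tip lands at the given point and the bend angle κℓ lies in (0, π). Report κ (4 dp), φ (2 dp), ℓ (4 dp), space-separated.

ρ = √(x²+y²) = √(-0.632² + 2.333²) = 2.41709
φ = atan2(y, x) mod 360° = atan2(2.333, -0.632) = 105.1574°
|p|² = ρ² + z² = 2.41709² + 0.526² = 6.11899
κ = 2ρ / |p|² = 2×2.41709 / 6.11899 = 0.79003
θ = 2·atan2(ρ, z) = 2·atan2(2.41709, 0.526) = 2.71304 rad
ℓ = θ/κ = 2.71304/0.79003 = 3.43410

0.7900 105.16 3.4341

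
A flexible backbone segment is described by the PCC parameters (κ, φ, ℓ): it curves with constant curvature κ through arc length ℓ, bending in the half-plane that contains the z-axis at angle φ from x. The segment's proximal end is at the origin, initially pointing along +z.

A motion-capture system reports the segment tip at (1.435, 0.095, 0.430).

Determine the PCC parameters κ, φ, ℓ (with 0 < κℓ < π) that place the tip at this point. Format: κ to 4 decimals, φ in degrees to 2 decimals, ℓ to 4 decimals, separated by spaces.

1.2766 3.79 2.0058

ρ = √(x²+y²) = √(1.435² + 0.095²) = 1.43814
φ = atan2(y, x) mod 360° = atan2(0.095, 1.435) = 3.7876°
|p|² = ρ² + z² = 1.43814² + 0.430² = 2.25315
κ = 2ρ / |p|² = 2×1.43814 / 2.25315 = 1.27656
θ = 2·atan2(ρ, z) = 2·atan2(1.43814, 0.430) = 2.56052 rad
ℓ = θ/κ = 2.56052/1.27656 = 2.00580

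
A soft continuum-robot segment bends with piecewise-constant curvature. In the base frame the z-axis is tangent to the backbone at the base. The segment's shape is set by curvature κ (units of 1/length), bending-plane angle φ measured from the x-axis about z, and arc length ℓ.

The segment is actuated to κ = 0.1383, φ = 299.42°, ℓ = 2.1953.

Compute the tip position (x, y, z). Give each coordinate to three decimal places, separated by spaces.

θ = κ·ℓ = 0.1383 × 2.1953 = 0.30361 rad
ρ = (1 − cos θ)/κ = (1 − 0.95426)/0.1383 = 0.33071
z = sin θ / κ = 0.29897/0.1383 = 2.16173
x = ρ cos φ = 0.33071 × cos(299.42°) = 0.16245
y = ρ sin φ = 0.33071 × sin(299.42°) = -0.28806

0.162 -0.288 2.162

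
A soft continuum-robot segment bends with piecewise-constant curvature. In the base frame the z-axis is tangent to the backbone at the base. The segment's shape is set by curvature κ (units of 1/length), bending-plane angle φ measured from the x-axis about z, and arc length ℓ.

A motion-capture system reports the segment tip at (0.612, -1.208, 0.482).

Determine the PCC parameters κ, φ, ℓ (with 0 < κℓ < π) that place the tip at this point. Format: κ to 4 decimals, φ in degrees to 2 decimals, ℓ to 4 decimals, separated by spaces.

ρ = √(x²+y²) = √(0.612² + -1.208²) = 1.35418
φ = atan2(y, x) mod 360° = atan2(-1.208, 0.612) = 296.8678°
|p|² = ρ² + z² = 1.35418² + 0.482² = 2.06613
κ = 2ρ / |p|² = 2×1.35418 / 2.06613 = 1.31084
θ = 2·atan2(ρ, z) = 2·atan2(1.35418, 0.482) = 2.45769 rad
ℓ = θ/κ = 2.45769/1.31084 = 1.87490

1.3108 296.87 1.8749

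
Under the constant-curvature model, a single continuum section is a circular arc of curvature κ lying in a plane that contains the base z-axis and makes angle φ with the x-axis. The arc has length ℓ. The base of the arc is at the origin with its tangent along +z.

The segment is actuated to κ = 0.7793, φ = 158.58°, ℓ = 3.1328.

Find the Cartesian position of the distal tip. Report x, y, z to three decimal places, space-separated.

-2.108 0.827 0.827

θ = κ·ℓ = 0.7793 × 3.1328 = 2.44139 rad
ρ = (1 − cos θ)/κ = (1 − -0.76471)/0.7793 = 2.26448
z = sin θ / κ = 0.64437/0.7793 = 0.82686
x = ρ cos φ = 2.26448 × cos(158.58°) = -2.10807
y = ρ sin φ = 2.26448 × sin(158.58°) = 0.82699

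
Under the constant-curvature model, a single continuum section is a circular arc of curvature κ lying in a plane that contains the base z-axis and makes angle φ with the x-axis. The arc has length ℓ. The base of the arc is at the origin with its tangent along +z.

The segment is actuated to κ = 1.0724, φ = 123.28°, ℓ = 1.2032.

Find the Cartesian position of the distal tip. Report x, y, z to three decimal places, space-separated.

-0.370 0.564 0.896

θ = κ·ℓ = 1.0724 × 1.2032 = 1.29031 rad
ρ = (1 − cos θ)/κ = (1 − 0.27682)/1.0724 = 0.67436
z = sin θ / κ = 0.96092/1.0724 = 0.89605
x = ρ cos φ = 0.67436 × cos(123.28°) = -0.37004
y = ρ sin φ = 0.67436 × sin(123.28°) = 0.56376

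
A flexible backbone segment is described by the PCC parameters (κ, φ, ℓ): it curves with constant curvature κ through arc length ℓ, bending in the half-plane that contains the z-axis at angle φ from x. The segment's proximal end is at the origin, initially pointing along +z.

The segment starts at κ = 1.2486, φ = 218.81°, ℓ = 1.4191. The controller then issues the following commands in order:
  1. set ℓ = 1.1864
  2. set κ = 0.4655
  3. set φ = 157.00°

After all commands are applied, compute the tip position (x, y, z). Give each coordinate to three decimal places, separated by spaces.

-0.294 0.125 1.127

initial: κ=1.2486, φ=218.81°, ℓ=1.4191
cmd 1: set ℓ=1.1864 → (κ,φ,ℓ)=(1.2486,218.81°,1.1864) → tip=(-0.5683,-0.4571,0.7977)
cmd 2: set κ=0.4655 → (κ,φ,ℓ)=(0.4655,218.81°,1.1864) → tip=(-0.2489,-0.2002,1.1270)
cmd 3: set φ=157.00° → (κ,φ,ℓ)=(0.4655,157.00°,1.1864) → tip=(-0.2940,0.1248,1.1270)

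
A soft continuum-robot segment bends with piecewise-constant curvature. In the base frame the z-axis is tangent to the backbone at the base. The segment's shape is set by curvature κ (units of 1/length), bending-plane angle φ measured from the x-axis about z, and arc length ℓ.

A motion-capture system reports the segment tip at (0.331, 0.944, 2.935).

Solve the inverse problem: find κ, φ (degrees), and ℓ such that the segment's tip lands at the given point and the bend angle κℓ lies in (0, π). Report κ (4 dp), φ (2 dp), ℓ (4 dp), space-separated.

0.2081 70.68 3.1573

ρ = √(x²+y²) = √(0.331² + 0.944²) = 1.00035
φ = atan2(y, x) mod 360° = atan2(0.944, 0.331) = 70.6775°
|p|² = ρ² + z² = 1.00035² + 2.935² = 9.61492
κ = 2ρ / |p|² = 2×1.00035 / 9.61492 = 0.20808
θ = 2·atan2(ρ, z) = 2·atan2(1.00035, 2.935) = 0.65697 rad
ℓ = θ/κ = 0.65697/0.20808 = 3.15727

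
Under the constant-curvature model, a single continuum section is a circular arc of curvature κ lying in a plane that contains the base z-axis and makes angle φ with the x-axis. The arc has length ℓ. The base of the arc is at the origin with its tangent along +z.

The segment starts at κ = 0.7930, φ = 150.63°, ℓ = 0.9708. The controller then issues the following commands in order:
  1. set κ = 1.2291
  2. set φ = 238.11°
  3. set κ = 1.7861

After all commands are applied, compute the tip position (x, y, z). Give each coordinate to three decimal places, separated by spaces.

-0.344 -0.553 0.552

initial: κ=0.7930, φ=150.63°, ℓ=0.9708
cmd 1: set κ=1.2291 → (κ,φ,ℓ)=(1.2291,150.63°,0.9708) → tip=(-0.4476,0.2519,0.7563)
cmd 2: set φ=238.11° → (κ,φ,ℓ)=(1.2291,238.11°,0.9708) → tip=(-0.2714,-0.4361,0.7563)
cmd 3: set κ=1.7861 → (κ,φ,ℓ)=(1.7861,238.11°,0.9708) → tip=(-0.3438,-0.5526,0.5524)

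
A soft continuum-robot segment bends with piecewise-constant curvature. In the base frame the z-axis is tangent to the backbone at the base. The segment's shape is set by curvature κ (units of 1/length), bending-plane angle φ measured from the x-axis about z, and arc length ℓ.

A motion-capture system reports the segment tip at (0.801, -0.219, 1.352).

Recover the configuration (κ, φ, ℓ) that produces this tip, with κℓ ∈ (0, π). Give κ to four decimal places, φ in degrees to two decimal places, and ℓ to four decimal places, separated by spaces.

ρ = √(x²+y²) = √(0.801² + -0.219²) = 0.83040
φ = atan2(y, x) mod 360° = atan2(-0.219, 0.801) = 344.7086°
|p|² = ρ² + z² = 0.83040² + 1.352² = 2.51747
κ = 2ρ / |p|² = 2×0.83040 / 2.51747 = 0.65971
θ = 2·atan2(ρ, z) = 2·atan2(0.83040, 1.352) = 1.10159 rad
ℓ = θ/κ = 1.10159/0.65971 = 1.66981

0.6597 344.71 1.6698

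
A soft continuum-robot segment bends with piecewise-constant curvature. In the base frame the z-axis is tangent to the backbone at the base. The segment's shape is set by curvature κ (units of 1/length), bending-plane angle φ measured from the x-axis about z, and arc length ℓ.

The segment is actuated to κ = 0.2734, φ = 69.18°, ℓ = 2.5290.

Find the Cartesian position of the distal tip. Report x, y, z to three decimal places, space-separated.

θ = κ·ℓ = 0.2734 × 2.5290 = 0.69143 rad
ρ = (1 − cos θ)/κ = (1 − 0.77034)/0.2734 = 0.84003
z = sin θ / κ = 0.63764/0.2734 = 2.33225
x = ρ cos φ = 0.84003 × cos(69.18°) = 0.29857
y = ρ sin φ = 0.84003 × sin(69.18°) = 0.78518

0.299 0.785 2.332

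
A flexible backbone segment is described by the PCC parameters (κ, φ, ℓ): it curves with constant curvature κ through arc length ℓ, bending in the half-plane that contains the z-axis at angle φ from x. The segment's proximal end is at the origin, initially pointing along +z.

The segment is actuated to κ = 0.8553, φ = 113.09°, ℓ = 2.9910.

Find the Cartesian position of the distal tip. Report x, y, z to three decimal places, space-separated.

θ = κ·ℓ = 0.8553 × 2.9910 = 2.55820 rad
ρ = (1 − cos θ)/κ = (1 − -0.83460)/0.8553 = 2.14498
z = sin θ / κ = 0.55086/0.8553 = 0.64405
x = ρ cos φ = 2.14498 × cos(113.09°) = -0.84121
y = ρ sin φ = 2.14498 × sin(113.09°) = 1.97314

-0.841 1.973 0.644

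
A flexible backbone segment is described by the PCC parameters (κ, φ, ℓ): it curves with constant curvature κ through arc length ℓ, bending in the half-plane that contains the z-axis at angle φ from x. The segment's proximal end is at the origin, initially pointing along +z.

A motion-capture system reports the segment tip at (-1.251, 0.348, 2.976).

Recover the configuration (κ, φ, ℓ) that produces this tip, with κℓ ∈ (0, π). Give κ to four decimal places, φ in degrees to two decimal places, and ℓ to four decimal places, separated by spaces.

ρ = √(x²+y²) = √(-1.251² + 0.348²) = 1.29850
φ = atan2(y, x) mod 360° = atan2(0.348, -1.251) = 164.4546°
|p|² = ρ² + z² = 1.29850² + 2.976² = 10.54268
κ = 2ρ / |p|² = 2×1.29850 / 10.54268 = 0.24633
θ = 2·atan2(ρ, z) = 2·atan2(1.29850, 2.976) = 0.82285 rad
ℓ = θ/κ = 0.82285/0.24633 = 3.34039

0.2463 164.45 3.3404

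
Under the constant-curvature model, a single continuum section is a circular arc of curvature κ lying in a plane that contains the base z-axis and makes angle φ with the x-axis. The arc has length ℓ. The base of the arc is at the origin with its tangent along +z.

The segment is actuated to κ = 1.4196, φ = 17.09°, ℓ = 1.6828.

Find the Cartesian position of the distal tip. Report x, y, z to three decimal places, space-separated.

1.165 0.358 0.482

θ = κ·ℓ = 1.4196 × 1.6828 = 2.38890 rad
ρ = (1 − cos θ)/κ = (1 − -0.72985)/1.4196 = 1.21855
z = sin θ / κ = 0.68360/1.4196 = 0.48155
x = ρ cos φ = 1.21855 × cos(17.09°) = 1.16474
y = ρ sin φ = 1.21855 × sin(17.09°) = 0.35810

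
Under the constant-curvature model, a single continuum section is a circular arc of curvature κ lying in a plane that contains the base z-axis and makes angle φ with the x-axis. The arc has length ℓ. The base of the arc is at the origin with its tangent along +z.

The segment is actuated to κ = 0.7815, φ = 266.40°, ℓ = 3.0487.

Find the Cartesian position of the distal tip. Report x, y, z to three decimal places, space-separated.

-0.139 -2.204 0.881

θ = κ·ℓ = 0.7815 × 3.0487 = 2.38256 rad
ρ = (1 − cos θ)/κ = (1 − -0.72550)/0.7815 = 2.20794
z = sin θ / κ = 0.68822/0.7815 = 0.88064
x = ρ cos φ = 2.20794 × cos(266.40°) = -0.13864
y = ρ sin φ = 2.20794 × sin(266.40°) = -2.20358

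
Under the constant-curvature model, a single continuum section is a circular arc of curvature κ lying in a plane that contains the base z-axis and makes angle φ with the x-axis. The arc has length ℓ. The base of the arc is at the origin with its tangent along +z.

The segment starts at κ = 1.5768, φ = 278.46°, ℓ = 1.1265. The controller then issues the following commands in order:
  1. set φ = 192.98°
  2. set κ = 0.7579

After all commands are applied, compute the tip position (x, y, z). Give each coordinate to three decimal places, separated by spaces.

initial: κ=1.5768, φ=278.46°, ℓ=1.1265
cmd 1: set φ=192.98° → (κ,φ,ℓ)=(1.5768,192.98°,1.1265) → tip=(-0.7441,-0.1715,0.6209)
cmd 2: set κ=0.7579 → (κ,φ,ℓ)=(0.7579,192.98°,1.1265) → tip=(-0.4408,-0.1016,0.9945)

-0.441 -0.102 0.995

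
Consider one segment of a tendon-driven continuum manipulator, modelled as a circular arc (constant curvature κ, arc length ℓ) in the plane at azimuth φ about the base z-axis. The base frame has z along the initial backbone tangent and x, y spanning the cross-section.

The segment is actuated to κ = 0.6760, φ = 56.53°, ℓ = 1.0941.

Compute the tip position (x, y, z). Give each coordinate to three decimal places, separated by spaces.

0.213 0.322 0.997

θ = κ·ℓ = 0.6760 × 1.0941 = 0.73961 rad
ρ = (1 − cos θ)/κ = (1 − 0.73873)/0.6760 = 0.38649
z = sin θ / κ = 0.67400/0.6760 = 0.99704
x = ρ cos φ = 0.38649 × cos(56.53°) = 0.21315
y = ρ sin φ = 0.38649 × sin(56.53°) = 0.32240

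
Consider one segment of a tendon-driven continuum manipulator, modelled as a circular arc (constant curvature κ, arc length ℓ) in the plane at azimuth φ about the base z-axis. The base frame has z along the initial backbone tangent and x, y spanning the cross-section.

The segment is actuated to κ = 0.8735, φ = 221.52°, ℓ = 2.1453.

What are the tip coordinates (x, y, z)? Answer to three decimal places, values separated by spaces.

-1.113 -0.985 1.093

θ = κ·ℓ = 0.8735 × 2.1453 = 1.87392 rad
ρ = (1 − cos θ)/κ = (1 − -0.29850)/0.8735 = 1.48655
z = sin θ / κ = 0.95441/0.8735 = 1.09263
x = ρ cos φ = 1.48655 × cos(221.52°) = -1.11302
y = ρ sin φ = 1.48655 × sin(221.52°) = -0.98541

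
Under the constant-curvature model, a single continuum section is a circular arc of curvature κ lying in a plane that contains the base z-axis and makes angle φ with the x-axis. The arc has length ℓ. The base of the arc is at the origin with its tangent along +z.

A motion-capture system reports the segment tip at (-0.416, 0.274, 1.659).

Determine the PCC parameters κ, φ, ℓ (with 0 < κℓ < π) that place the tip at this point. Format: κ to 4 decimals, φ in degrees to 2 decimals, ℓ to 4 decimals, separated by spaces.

ρ = √(x²+y²) = √(-0.416² + 0.274²) = 0.49813
φ = atan2(y, x) mod 360° = atan2(0.274, -0.416) = 146.6289°
|p|² = ρ² + z² = 0.49813² + 1.659² = 3.00041
κ = 2ρ / |p|² = 2×0.49813 / 3.00041 = 0.33204
θ = 2·atan2(ρ, z) = 2·atan2(0.49813, 1.659) = 0.58339 rad
ℓ = θ/κ = 0.58339/0.33204 = 1.75698

0.3320 146.63 1.7570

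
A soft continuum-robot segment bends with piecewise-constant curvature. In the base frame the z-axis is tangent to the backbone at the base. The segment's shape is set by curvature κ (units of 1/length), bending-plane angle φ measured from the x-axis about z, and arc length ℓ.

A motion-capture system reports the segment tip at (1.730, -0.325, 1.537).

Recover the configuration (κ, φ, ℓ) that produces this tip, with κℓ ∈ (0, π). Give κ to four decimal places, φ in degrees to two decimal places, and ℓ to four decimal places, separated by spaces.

0.6447 349.36 2.6463

ρ = √(x²+y²) = √(1.730² + -0.325²) = 1.76026
φ = atan2(y, x) mod 360° = atan2(-0.325, 1.730) = 349.3603°
|p|² = ρ² + z² = 1.76026² + 1.537² = 5.46089
κ = 2ρ / |p|² = 2×1.76026 / 5.46089 = 0.64468
θ = 2·atan2(ρ, z) = 2·atan2(1.76026, 1.537) = 1.70601 rad
ℓ = θ/κ = 1.70601/0.64468 = 2.64630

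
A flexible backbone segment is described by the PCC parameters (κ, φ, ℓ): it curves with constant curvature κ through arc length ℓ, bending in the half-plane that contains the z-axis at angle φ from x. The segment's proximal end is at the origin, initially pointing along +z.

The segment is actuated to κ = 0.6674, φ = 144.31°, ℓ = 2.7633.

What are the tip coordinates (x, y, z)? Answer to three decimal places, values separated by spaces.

-1.546 1.110 1.443

θ = κ·ℓ = 0.6674 × 2.7633 = 1.84423 rad
ρ = (1 − cos θ)/κ = (1 − -0.27004)/0.6674 = 1.90296
z = sin θ / κ = 0.96285/0.6674 = 1.44269
x = ρ cos φ = 1.90296 × cos(144.31°) = -1.54556
y = ρ sin φ = 1.90296 × sin(144.31°) = 1.11019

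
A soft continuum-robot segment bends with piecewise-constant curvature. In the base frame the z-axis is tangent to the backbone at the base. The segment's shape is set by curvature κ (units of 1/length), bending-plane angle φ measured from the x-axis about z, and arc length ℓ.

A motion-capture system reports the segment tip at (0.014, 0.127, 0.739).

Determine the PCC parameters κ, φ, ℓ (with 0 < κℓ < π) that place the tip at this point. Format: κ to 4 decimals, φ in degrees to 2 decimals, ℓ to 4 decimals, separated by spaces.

ρ = √(x²+y²) = √(0.014² + 0.127²) = 0.12777
φ = atan2(y, x) mod 360° = atan2(0.127, 0.014) = 83.7093°
|p|² = ρ² + z² = 0.12777² + 0.739² = 0.56245
κ = 2ρ / |p|² = 2×0.12777 / 0.56245 = 0.45433
θ = 2·atan2(ρ, z) = 2·atan2(0.12777, 0.739) = 0.34240 rad
ℓ = θ/κ = 0.34240/0.45433 = 0.75364

0.4543 83.71 0.7536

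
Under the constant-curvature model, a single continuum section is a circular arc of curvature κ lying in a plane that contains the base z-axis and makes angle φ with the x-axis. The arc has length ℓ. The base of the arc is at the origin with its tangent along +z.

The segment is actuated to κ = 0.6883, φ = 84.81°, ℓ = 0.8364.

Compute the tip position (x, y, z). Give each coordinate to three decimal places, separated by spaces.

θ = κ·ℓ = 0.6883 × 0.8364 = 0.57569 rad
ρ = (1 − cos θ)/κ = (1 − 0.83881)/0.6883 = 0.23418
z = sin θ / κ = 0.54442/0.6883 = 0.79096
x = ρ cos φ = 0.23418 × cos(84.81°) = 0.02118
y = ρ sin φ = 0.23418 × sin(84.81°) = 0.23322

0.021 0.233 0.791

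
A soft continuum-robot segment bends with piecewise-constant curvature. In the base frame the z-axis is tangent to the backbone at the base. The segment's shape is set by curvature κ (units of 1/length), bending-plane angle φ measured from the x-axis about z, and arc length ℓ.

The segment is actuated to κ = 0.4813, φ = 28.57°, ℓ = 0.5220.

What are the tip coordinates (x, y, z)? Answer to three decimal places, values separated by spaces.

0.057 0.031 0.517

θ = κ·ℓ = 0.4813 × 0.5220 = 0.25124 rad
ρ = (1 − cos θ)/κ = (1 − 0.96861)/0.4813 = 0.06523
z = sin θ / κ = 0.24860/0.4813 = 0.51653
x = ρ cos φ = 0.06523 × cos(28.57°) = 0.05729
y = ρ sin φ = 0.06523 × sin(28.57°) = 0.03119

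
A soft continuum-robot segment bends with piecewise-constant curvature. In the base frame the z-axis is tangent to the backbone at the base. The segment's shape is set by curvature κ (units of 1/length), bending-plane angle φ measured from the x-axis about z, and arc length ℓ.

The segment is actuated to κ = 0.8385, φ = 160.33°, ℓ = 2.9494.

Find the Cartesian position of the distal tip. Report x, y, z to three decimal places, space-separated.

-2.004 0.716 0.739

θ = κ·ℓ = 0.8385 × 2.9494 = 2.47307 rad
ρ = (1 − cos θ)/κ = (1 − -0.78474)/0.8385 = 2.12849
z = sin θ / κ = 0.61983/0.8385 = 0.73921
x = ρ cos φ = 2.12849 × cos(160.33°) = -2.00429
y = ρ sin φ = 2.12849 × sin(160.33°) = 0.71645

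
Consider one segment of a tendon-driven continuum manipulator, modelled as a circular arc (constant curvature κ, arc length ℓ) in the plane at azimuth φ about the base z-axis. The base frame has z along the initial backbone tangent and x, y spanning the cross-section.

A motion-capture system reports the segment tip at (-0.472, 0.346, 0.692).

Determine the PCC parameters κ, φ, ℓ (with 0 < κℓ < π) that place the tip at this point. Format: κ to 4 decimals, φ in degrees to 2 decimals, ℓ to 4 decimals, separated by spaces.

ρ = √(x²+y²) = √(-0.472² + 0.346²) = 0.58523
φ = atan2(y, x) mod 360° = atan2(0.346, -0.472) = 143.7567°
|p|² = ρ² + z² = 0.58523² + 0.692² = 0.82136
κ = 2ρ / |p|² = 2×0.58523 / 0.82136 = 1.42503
θ = 2·atan2(ρ, z) = 2·atan2(0.58523, 0.692) = 1.40400 rad
ℓ = θ/κ = 1.40400/1.42503 = 0.98524

1.4250 143.76 0.9852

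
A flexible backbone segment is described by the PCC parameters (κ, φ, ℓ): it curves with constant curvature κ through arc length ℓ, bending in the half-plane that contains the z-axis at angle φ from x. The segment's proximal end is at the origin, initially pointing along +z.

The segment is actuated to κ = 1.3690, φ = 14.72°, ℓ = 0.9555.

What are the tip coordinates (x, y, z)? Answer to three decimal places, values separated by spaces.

θ = κ·ℓ = 1.3690 × 0.9555 = 1.30808 rad
ρ = (1 − cos θ)/κ = (1 − 0.25971)/1.3690 = 0.54076
z = sin θ / κ = 0.96569/1.3690 = 0.70540
x = ρ cos φ = 0.54076 × cos(14.72°) = 0.52301
y = ρ sin φ = 0.54076 × sin(14.72°) = 0.13740

0.523 0.137 0.705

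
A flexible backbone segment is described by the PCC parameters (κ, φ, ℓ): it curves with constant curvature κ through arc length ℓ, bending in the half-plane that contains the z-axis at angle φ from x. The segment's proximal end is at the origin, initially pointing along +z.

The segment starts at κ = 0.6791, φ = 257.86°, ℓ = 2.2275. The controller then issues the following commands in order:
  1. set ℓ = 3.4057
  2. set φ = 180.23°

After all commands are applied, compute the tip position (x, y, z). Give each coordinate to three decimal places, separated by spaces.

-2.468 -0.010 1.085

initial: κ=0.6791, φ=257.86°, ℓ=2.2275
cmd 1: set ℓ=3.4057 → (κ,φ,ℓ)=(0.6791,257.86°,3.4057) → tip=(-0.5189,-2.4125,1.0854)
cmd 2: set φ=180.23° → (κ,φ,ℓ)=(0.6791,180.23°,3.4057) → tip=(-2.4676,-0.0099,1.0854)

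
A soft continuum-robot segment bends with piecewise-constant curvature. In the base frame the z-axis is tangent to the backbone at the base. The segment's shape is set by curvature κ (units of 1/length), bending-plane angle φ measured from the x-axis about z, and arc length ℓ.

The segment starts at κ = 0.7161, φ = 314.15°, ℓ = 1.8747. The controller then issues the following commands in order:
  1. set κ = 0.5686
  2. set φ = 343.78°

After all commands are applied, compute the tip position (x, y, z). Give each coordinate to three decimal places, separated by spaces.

0.872 -0.254 1.539

initial: κ=0.7161, φ=314.15°, ℓ=1.8747
cmd 1: set κ=0.5686 → (κ,φ,ℓ)=(0.5686,314.15°,1.8747) → tip=(0.6325,-0.6516,1.5393)
cmd 2: set φ=343.78° → (κ,φ,ℓ)=(0.5686,343.78°,1.8747) → tip=(0.8719,-0.2536,1.5393)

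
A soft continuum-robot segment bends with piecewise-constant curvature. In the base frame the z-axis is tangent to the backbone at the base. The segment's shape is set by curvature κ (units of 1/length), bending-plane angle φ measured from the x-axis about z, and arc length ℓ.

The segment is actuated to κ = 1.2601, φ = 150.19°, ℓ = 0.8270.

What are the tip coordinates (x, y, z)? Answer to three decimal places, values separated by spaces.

-0.341 0.196 0.685

θ = κ·ℓ = 1.2601 × 0.8270 = 1.04210 rad
ρ = (1 − cos θ)/κ = (1 − 0.50441)/1.2601 = 0.39330
z = sin θ / κ = 0.86347/1.2601 = 0.68524
x = ρ cos φ = 0.39330 × cos(150.19°) = -0.34126
y = ρ sin φ = 0.39330 × sin(150.19°) = 0.19552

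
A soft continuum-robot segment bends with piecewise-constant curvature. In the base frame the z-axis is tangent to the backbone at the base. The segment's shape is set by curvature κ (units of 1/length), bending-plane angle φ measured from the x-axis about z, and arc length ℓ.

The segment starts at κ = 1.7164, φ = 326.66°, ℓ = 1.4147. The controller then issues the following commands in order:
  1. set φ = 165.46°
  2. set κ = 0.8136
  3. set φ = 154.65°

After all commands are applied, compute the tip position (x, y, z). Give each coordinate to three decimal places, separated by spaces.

initial: κ=1.7164, φ=326.66°, ℓ=1.4147
cmd 1: set φ=165.46° → (κ,φ,ℓ)=(1.7164,165.46°,1.4147) → tip=(-0.9904,0.2569,0.3813)
cmd 2: set κ=0.8136 → (κ,φ,ℓ)=(0.8136,165.46°,1.4147) → tip=(-0.7048,0.1828,1.1224)
cmd 3: set φ=154.65° → (κ,φ,ℓ)=(0.8136,154.65°,1.4147) → tip=(-0.6580,0.3118,1.1224)

-0.658 0.312 1.122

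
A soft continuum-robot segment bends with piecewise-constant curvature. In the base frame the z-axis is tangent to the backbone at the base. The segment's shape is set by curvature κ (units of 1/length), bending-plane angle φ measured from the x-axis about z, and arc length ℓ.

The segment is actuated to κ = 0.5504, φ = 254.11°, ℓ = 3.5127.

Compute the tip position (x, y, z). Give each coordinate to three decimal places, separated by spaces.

θ = κ·ℓ = 0.5504 × 3.5127 = 1.93339 rad
ρ = (1 − cos θ)/κ = (1 − -0.35470)/0.5504 = 2.46130
z = sin θ / κ = 0.93498/0.5504 = 1.69873
x = ρ cos φ = 2.46130 × cos(254.11°) = -0.67388
y = ρ sin φ = 2.46130 × sin(254.11°) = -2.36725

-0.674 -2.367 1.699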